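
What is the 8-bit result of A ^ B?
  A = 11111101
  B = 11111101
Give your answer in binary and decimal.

Apply ^ to each column (1 where bits differ):
  11111101
^ 11111101
----------
  00000000

Answer: 00000000 (0)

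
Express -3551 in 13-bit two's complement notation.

1. Binary of +3551:  0110111011111
2. Invert bits:     1001000100000
3. Add 1:           1001000100001

Answer: 1001000100001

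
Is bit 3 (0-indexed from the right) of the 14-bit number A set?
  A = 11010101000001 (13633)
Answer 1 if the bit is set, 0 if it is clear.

Bit 3 is the 4th from the right.
  11010101000001
            ^
That bit is 0.

Answer: 0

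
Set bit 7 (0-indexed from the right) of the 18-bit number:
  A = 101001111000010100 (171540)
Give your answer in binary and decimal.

Mask = 1 << 7 = 000000000010000000
Bit 7 of A is 0, so OR-ing with the mask flips it to 1.
  101001111000010100
| 000000000010000000
--------------------
  101001111010010100

Answer: 101001111010010100 (171668)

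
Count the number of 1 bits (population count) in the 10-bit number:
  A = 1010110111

1010110111
1-bits at positions (from bit 0 = LSB): 0, 1, 2, 4, 5, 7, 9
Count = 7

Answer: 7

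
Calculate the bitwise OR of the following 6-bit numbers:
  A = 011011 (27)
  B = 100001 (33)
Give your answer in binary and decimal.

Apply | to each column (1 where either bit is 1):
  011011
| 100001
--------
  111011

Answer: 111011 (59)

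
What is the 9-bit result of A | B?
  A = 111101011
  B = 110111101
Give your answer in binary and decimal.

Apply | to each column (1 where either bit is 1):
  111101011
| 110111101
-----------
  111111111

Answer: 111111111 (511)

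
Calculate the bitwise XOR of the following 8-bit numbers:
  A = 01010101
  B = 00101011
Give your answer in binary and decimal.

Apply ^ to each column (1 where bits differ):
  01010101
^ 00101011
----------
  01111110

Answer: 01111110 (126)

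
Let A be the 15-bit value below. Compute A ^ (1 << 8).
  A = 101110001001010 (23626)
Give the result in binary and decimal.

Mask = 1 << 8 = 000000100000000
Bit 8 of A is 0; XOR with the mask flips it to 1.
  101110001001010
^ 000000100000000
-----------------
  101110101001010

Answer: 101110101001010 (23882)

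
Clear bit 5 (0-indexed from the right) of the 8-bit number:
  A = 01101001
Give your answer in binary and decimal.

Mask = ~(1 << 5) = 11011111
Bit 5 of A is 1, so AND-ing with the mask clears it to 0.
  01101001
& 11011111
----------
  01001001

Answer: 01001001 (73)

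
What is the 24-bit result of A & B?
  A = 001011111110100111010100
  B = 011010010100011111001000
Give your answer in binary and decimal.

Apply & to each column (1 only where both bits are 1):
  001011111110100111010100
& 011010010100011111001000
--------------------------
  001010010100000111000000

Answer: 001010010100000111000000 (2703808)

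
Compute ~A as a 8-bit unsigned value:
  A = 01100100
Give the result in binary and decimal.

Flip each bit (0->1, 1->0):
  01100100
  10011011

Answer: 10011011 (155)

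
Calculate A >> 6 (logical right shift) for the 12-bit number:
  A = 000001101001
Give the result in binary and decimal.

Logical shift right by 6: drop the bottom 6 bit(s), prepend 6 zero(s) on the left.
  000001101001  ->  keep [000001], discard [101001], prepend 000000
= 000000000001

Answer: 000000000001 (1)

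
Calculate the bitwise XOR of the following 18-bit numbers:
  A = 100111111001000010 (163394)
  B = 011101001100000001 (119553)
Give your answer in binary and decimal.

Apply ^ to each column (1 where bits differ):
  100111111001000010
^ 011101001100000001
--------------------
  111010110101000011

Answer: 111010110101000011 (240963)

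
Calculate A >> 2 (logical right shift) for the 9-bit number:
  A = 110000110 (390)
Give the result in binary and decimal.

Logical shift right by 2: drop the bottom 2 bit(s), prepend 2 zero(s) on the left.
  110000110  ->  keep [1100001], discard [10], prepend 00
= 001100001

Answer: 001100001 (97)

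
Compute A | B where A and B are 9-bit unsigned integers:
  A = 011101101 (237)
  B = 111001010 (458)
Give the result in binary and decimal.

Apply | to each column (1 where either bit is 1):
  011101101
| 111001010
-----------
  111101111

Answer: 111101111 (495)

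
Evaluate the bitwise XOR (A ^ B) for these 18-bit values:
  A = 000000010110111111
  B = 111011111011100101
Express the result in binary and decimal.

Apply ^ to each column (1 where bits differ):
  000000010110111111
^ 111011111011100101
--------------------
  111011101101011010

Answer: 111011101101011010 (244570)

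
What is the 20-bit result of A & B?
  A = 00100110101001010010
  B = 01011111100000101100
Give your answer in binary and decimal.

Apply & to each column (1 only where both bits are 1):
  00100110101001010010
& 01011111100000101100
----------------------
  00000110100000000000

Answer: 00000110100000000000 (26624)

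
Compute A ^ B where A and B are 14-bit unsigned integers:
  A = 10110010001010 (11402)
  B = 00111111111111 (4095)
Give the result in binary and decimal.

Apply ^ to each column (1 where bits differ):
  10110010001010
^ 00111111111111
----------------
  10001101110101

Answer: 10001101110101 (9077)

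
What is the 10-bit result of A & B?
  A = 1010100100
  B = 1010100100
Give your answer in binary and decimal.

Apply & to each column (1 only where both bits are 1):
  1010100100
& 1010100100
------------
  1010100100

Answer: 1010100100 (676)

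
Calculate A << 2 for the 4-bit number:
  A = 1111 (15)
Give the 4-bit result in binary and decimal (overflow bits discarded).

Shift left by 2: drop the top 2 bit(s), append 2 zero(s) on the right.
  1111  ->  discard [11], keep [11], append 00
= 1100

Answer: 1100 (12)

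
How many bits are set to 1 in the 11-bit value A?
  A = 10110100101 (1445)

10110100101
1-bits at positions (from bit 0 = LSB): 0, 2, 5, 7, 8, 10
Count = 6

Answer: 6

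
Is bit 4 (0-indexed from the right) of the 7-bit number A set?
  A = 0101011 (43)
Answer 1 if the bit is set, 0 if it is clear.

Bit 4 is the 5th from the right.
  0101011
    ^
That bit is 0.

Answer: 0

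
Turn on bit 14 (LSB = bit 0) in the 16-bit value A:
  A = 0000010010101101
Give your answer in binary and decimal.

Mask = 1 << 14 = 0100000000000000
Bit 14 of A is 0, so OR-ing with the mask flips it to 1.
  0000010010101101
| 0100000000000000
------------------
  0100010010101101

Answer: 0100010010101101 (17581)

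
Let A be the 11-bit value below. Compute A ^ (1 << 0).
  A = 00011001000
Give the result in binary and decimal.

Mask = 1 << 0 = 00000000001
Bit 0 of A is 0; XOR with the mask flips it to 1.
  00011001000
^ 00000000001
-------------
  00011001001

Answer: 00011001001 (201)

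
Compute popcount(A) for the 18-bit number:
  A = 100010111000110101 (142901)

100010111000110101
1-bits at positions (from bit 0 = LSB): 0, 2, 4, 5, 9, 10, 11, 13, 17
Count = 9

Answer: 9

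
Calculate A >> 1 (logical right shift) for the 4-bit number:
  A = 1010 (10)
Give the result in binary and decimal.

Logical shift right by 1: drop the bottom 1 bit(s), prepend 1 zero(s) on the left.
  1010  ->  keep [101], discard [0], prepend 0
= 0101

Answer: 0101 (5)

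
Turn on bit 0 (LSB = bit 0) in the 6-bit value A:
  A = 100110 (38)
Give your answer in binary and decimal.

Mask = 1 << 0 = 000001
Bit 0 of A is 0, so OR-ing with the mask flips it to 1.
  100110
| 000001
--------
  100111

Answer: 100111 (39)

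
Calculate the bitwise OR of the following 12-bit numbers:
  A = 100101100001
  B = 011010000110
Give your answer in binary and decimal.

Apply | to each column (1 where either bit is 1):
  100101100001
| 011010000110
--------------
  111111100111

Answer: 111111100111 (4071)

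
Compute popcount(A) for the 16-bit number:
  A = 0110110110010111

0110110110010111
1-bits at positions (from bit 0 = LSB): 0, 1, 2, 4, 7, 8, 10, 11, 13, 14
Count = 10

Answer: 10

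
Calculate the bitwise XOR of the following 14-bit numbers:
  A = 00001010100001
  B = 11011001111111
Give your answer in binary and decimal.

Apply ^ to each column (1 where bits differ):
  00001010100001
^ 11011001111111
----------------
  11010011011110

Answer: 11010011011110 (13534)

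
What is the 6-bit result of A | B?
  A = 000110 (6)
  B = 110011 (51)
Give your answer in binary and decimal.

Apply | to each column (1 where either bit is 1):
  000110
| 110011
--------
  110111

Answer: 110111 (55)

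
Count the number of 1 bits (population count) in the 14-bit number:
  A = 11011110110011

11011110110011
1-bits at positions (from bit 0 = LSB): 0, 1, 4, 5, 7, 8, 9, 10, 12, 13
Count = 10

Answer: 10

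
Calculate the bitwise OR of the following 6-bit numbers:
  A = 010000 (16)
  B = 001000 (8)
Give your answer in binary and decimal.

Apply | to each column (1 where either bit is 1):
  010000
| 001000
--------
  011000

Answer: 011000 (24)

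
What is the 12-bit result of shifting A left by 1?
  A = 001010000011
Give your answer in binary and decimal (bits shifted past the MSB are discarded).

Shift left by 1: drop the top 1 bit(s), append 1 zero(s) on the right.
  001010000011  ->  discard [0], keep [01010000011], append 0
= 010100000110

Answer: 010100000110 (1286)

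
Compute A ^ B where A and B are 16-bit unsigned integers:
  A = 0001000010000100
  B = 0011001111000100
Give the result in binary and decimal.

Apply ^ to each column (1 where bits differ):
  0001000010000100
^ 0011001111000100
------------------
  0010001101000000

Answer: 0010001101000000 (9024)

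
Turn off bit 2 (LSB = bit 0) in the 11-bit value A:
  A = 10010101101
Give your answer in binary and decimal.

Mask = ~(1 << 2) = 11111111011
Bit 2 of A is 1, so AND-ing with the mask clears it to 0.
  10010101101
& 11111111011
-------------
  10010101001

Answer: 10010101001 (1193)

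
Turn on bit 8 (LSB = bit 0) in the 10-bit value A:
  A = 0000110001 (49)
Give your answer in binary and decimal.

Mask = 1 << 8 = 0100000000
Bit 8 of A is 0, so OR-ing with the mask flips it to 1.
  0000110001
| 0100000000
------------
  0100110001

Answer: 0100110001 (305)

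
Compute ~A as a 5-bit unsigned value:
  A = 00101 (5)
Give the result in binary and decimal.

Flip each bit (0->1, 1->0):
  00101
  11010

Answer: 11010 (26)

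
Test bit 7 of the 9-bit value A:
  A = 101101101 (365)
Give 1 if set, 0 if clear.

Bit 7 is the 8th from the right.
  101101101
   ^
That bit is 0.

Answer: 0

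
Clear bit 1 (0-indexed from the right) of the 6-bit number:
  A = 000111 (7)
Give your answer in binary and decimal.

Mask = ~(1 << 1) = 111101
Bit 1 of A is 1, so AND-ing with the mask clears it to 0.
  000111
& 111101
--------
  000101

Answer: 000101 (5)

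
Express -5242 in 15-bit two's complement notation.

1. Binary of +5242:  001010001111010
2. Invert bits:     110101110000101
3. Add 1:           110101110000110

Answer: 110101110000110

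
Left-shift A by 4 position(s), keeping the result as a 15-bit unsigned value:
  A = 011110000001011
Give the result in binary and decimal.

Shift left by 4: drop the top 4 bit(s), append 4 zero(s) on the right.
  011110000001011  ->  discard [0111], keep [10000001011], append 0000
= 100000010110000

Answer: 100000010110000 (16560)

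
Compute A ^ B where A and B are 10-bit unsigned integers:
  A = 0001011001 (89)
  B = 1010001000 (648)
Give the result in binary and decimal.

Apply ^ to each column (1 where bits differ):
  0001011001
^ 1010001000
------------
  1011010001

Answer: 1011010001 (721)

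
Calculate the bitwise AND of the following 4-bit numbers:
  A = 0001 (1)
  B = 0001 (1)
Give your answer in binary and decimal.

Apply & to each column (1 only where both bits are 1):
  0001
& 0001
------
  0001

Answer: 0001 (1)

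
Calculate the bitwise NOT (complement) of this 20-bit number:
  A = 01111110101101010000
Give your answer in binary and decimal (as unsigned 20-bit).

Flip each bit (0->1, 1->0):
  01111110101101010000
  10000001010010101111

Answer: 10000001010010101111 (529583)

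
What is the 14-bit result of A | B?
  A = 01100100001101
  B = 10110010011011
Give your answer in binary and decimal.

Apply | to each column (1 where either bit is 1):
  01100100001101
| 10110010011011
----------------
  11110110011111

Answer: 11110110011111 (15775)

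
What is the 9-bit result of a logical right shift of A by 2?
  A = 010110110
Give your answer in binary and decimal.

Logical shift right by 2: drop the bottom 2 bit(s), prepend 2 zero(s) on the left.
  010110110  ->  keep [0101101], discard [10], prepend 00
= 000101101

Answer: 000101101 (45)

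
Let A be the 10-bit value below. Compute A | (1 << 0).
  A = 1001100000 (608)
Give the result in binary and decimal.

Mask = 1 << 0 = 0000000001
Bit 0 of A is 0, so OR-ing with the mask flips it to 1.
  1001100000
| 0000000001
------------
  1001100001

Answer: 1001100001 (609)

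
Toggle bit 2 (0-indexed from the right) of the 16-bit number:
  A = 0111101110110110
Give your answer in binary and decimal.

Mask = 1 << 2 = 0000000000000100
Bit 2 of A is 1; XOR with the mask flips it to 0.
  0111101110110110
^ 0000000000000100
------------------
  0111101110110010

Answer: 0111101110110010 (31666)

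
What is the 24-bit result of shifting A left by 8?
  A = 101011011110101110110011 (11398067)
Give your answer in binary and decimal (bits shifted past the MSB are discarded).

Shift left by 8: drop the top 8 bit(s), append 8 zero(s) on the right.
  101011011110101110110011  ->  discard [10101101], keep [1110101110110011], append 00000000
= 111010111011001100000000

Answer: 111010111011001100000000 (15446784)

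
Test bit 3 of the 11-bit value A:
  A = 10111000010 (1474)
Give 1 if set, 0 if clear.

Bit 3 is the 4th from the right.
  10111000010
         ^
That bit is 0.

Answer: 0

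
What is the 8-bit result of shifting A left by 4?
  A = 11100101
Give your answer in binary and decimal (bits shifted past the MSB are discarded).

Shift left by 4: drop the top 4 bit(s), append 4 zero(s) on the right.
  11100101  ->  discard [1110], keep [0101], append 0000
= 01010000

Answer: 01010000 (80)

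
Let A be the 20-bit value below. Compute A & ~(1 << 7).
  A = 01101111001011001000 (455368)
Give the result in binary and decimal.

Mask = ~(1 << 7) = 11111111111101111111
Bit 7 of A is 1, so AND-ing with the mask clears it to 0.
  01101111001011001000
& 11111111111101111111
----------------------
  01101111001001001000

Answer: 01101111001001001000 (455240)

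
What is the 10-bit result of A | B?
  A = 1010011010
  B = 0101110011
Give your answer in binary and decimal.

Apply | to each column (1 where either bit is 1):
  1010011010
| 0101110011
------------
  1111111011

Answer: 1111111011 (1019)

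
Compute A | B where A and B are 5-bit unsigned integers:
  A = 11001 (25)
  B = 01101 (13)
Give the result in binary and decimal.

Apply | to each column (1 where either bit is 1):
  11001
| 01101
-------
  11101

Answer: 11101 (29)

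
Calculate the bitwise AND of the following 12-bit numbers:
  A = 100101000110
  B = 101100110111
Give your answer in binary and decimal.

Apply & to each column (1 only where both bits are 1):
  100101000110
& 101100110111
--------------
  100100000110

Answer: 100100000110 (2310)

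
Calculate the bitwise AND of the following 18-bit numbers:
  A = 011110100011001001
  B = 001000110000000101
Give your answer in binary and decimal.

Apply & to each column (1 only where both bits are 1):
  011110100011001001
& 001000110000000101
--------------------
  001000100000000001

Answer: 001000100000000001 (34817)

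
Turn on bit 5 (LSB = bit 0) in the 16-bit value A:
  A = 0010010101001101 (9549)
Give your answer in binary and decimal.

Mask = 1 << 5 = 0000000000100000
Bit 5 of A is 0, so OR-ing with the mask flips it to 1.
  0010010101001101
| 0000000000100000
------------------
  0010010101101101

Answer: 0010010101101101 (9581)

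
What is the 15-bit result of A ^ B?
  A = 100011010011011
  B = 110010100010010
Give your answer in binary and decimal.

Apply ^ to each column (1 where bits differ):
  100011010011011
^ 110010100010010
-----------------
  010001110001001

Answer: 010001110001001 (9097)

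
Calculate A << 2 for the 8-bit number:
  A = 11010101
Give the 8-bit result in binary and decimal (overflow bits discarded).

Shift left by 2: drop the top 2 bit(s), append 2 zero(s) on the right.
  11010101  ->  discard [11], keep [010101], append 00
= 01010100

Answer: 01010100 (84)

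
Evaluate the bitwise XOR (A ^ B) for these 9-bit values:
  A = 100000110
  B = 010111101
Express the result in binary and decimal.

Apply ^ to each column (1 where bits differ):
  100000110
^ 010111101
-----------
  110111011

Answer: 110111011 (443)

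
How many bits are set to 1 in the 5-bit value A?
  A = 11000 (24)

11000
1-bits at positions (from bit 0 = LSB): 3, 4
Count = 2

Answer: 2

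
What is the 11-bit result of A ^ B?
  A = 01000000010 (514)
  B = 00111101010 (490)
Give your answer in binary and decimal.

Apply ^ to each column (1 where bits differ):
  01000000010
^ 00111101010
-------------
  01111101000

Answer: 01111101000 (1000)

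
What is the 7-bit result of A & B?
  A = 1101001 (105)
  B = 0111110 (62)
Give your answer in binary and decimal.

Apply & to each column (1 only where both bits are 1):
  1101001
& 0111110
---------
  0101000

Answer: 0101000 (40)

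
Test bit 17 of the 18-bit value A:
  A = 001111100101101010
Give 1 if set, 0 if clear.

Bit 17 is the 18th from the right.
  001111100101101010
  ^
That bit is 0.

Answer: 0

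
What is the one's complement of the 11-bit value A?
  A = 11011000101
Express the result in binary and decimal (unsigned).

Flip each bit (0->1, 1->0):
  11011000101
  00100111010

Answer: 00100111010 (314)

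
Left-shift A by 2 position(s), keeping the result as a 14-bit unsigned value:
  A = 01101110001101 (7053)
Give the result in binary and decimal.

Shift left by 2: drop the top 2 bit(s), append 2 zero(s) on the right.
  01101110001101  ->  discard [01], keep [101110001101], append 00
= 10111000110100

Answer: 10111000110100 (11828)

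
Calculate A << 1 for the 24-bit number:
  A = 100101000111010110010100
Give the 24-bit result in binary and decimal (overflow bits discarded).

Shift left by 1: drop the top 1 bit(s), append 1 zero(s) on the right.
  100101000111010110010100  ->  discard [1], keep [00101000111010110010100], append 0
= 001010001110101100101000

Answer: 001010001110101100101000 (2681640)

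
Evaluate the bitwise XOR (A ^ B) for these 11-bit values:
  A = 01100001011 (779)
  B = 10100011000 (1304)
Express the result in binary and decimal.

Apply ^ to each column (1 where bits differ):
  01100001011
^ 10100011000
-------------
  11000010011

Answer: 11000010011 (1555)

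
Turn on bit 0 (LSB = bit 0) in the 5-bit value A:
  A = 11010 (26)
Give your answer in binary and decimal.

Mask = 1 << 0 = 00001
Bit 0 of A is 0, so OR-ing with the mask flips it to 1.
  11010
| 00001
-------
  11011

Answer: 11011 (27)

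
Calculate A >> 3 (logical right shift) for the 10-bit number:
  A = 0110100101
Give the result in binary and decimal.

Logical shift right by 3: drop the bottom 3 bit(s), prepend 3 zero(s) on the left.
  0110100101  ->  keep [0110100], discard [101], prepend 000
= 0000110100

Answer: 0000110100 (52)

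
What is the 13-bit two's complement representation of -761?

1. Binary of +761:  0001011111001
2. Invert bits:     1110100000110
3. Add 1:           1110100000111

Answer: 1110100000111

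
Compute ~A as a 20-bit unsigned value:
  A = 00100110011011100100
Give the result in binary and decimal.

Flip each bit (0->1, 1->0):
  00100110011011100100
  11011001100100011011

Answer: 11011001100100011011 (891163)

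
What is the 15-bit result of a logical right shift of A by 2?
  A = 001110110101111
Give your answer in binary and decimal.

Logical shift right by 2: drop the bottom 2 bit(s), prepend 2 zero(s) on the left.
  001110110101111  ->  keep [0011101101011], discard [11], prepend 00
= 000011101101011

Answer: 000011101101011 (1899)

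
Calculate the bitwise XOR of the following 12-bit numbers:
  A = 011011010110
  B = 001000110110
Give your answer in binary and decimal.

Apply ^ to each column (1 where bits differ):
  011011010110
^ 001000110110
--------------
  010011100000

Answer: 010011100000 (1248)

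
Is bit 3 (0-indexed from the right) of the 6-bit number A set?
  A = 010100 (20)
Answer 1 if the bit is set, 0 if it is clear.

Bit 3 is the 4th from the right.
  010100
    ^
That bit is 0.

Answer: 0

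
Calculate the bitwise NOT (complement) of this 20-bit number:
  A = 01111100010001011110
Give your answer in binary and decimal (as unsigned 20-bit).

Flip each bit (0->1, 1->0):
  01111100010001011110
  10000011101110100001

Answer: 10000011101110100001 (539553)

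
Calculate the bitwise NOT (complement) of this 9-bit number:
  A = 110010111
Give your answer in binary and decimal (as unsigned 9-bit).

Flip each bit (0->1, 1->0):
  110010111
  001101000

Answer: 001101000 (104)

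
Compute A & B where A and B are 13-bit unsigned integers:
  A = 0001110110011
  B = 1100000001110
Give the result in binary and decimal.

Apply & to each column (1 only where both bits are 1):
  0001110110011
& 1100000001110
---------------
  0000000000010

Answer: 0000000000010 (2)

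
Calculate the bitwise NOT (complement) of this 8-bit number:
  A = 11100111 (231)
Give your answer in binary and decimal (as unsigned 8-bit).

Flip each bit (0->1, 1->0):
  11100111
  00011000

Answer: 00011000 (24)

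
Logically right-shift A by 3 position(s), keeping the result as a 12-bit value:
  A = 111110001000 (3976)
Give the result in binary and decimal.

Logical shift right by 3: drop the bottom 3 bit(s), prepend 3 zero(s) on the left.
  111110001000  ->  keep [111110001], discard [000], prepend 000
= 000111110001

Answer: 000111110001 (497)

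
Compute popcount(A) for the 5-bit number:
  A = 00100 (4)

00100
1-bits at positions (from bit 0 = LSB): 2
Count = 1

Answer: 1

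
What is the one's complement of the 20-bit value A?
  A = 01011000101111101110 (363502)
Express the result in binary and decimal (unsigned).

Flip each bit (0->1, 1->0):
  01011000101111101110
  10100111010000010001

Answer: 10100111010000010001 (685073)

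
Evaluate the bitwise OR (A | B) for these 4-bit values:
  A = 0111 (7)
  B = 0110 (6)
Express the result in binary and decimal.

Apply | to each column (1 where either bit is 1):
  0111
| 0110
------
  0111

Answer: 0111 (7)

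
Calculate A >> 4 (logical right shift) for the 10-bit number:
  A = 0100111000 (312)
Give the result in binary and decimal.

Logical shift right by 4: drop the bottom 4 bit(s), prepend 4 zero(s) on the left.
  0100111000  ->  keep [010011], discard [1000], prepend 0000
= 0000010011

Answer: 0000010011 (19)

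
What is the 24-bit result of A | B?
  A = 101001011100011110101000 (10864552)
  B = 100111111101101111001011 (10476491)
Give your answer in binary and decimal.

Apply | to each column (1 where either bit is 1):
  101001011100011110101000
| 100111111101101111001011
--------------------------
  101111111101111111101011

Answer: 101111111101111111101011 (12574699)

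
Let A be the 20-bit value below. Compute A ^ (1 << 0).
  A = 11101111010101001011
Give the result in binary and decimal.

Mask = 1 << 0 = 00000000000000000001
Bit 0 of A is 1; XOR with the mask flips it to 0.
  11101111010101001011
^ 00000000000000000001
----------------------
  11101111010101001010

Answer: 11101111010101001010 (980298)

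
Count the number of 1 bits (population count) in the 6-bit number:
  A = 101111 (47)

101111
1-bits at positions (from bit 0 = LSB): 0, 1, 2, 3, 5
Count = 5

Answer: 5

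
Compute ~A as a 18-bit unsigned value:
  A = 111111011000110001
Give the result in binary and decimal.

Flip each bit (0->1, 1->0):
  111111011000110001
  000000100111001110

Answer: 000000100111001110 (2510)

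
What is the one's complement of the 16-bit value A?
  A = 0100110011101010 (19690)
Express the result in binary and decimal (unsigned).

Flip each bit (0->1, 1->0):
  0100110011101010
  1011001100010101

Answer: 1011001100010101 (45845)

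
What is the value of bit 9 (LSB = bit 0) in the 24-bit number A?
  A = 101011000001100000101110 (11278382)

Bit 9 is the 10th from the right.
  101011000001100000101110
                ^
That bit is 0.

Answer: 0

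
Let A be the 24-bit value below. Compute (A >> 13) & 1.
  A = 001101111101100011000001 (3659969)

Bit 13 is the 14th from the right.
  001101111101100011000001
            ^
That bit is 0.

Answer: 0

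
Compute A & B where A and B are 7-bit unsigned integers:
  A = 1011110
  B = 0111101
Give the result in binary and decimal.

Apply & to each column (1 only where both bits are 1):
  1011110
& 0111101
---------
  0011100

Answer: 0011100 (28)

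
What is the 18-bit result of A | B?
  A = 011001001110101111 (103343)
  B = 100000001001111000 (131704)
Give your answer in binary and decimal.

Apply | to each column (1 where either bit is 1):
  011001001110101111
| 100000001001111000
--------------------
  111001001111111111

Answer: 111001001111111111 (234495)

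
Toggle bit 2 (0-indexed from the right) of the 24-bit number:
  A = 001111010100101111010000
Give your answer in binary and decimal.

Mask = 1 << 2 = 000000000000000000000100
Bit 2 of A is 0; XOR with the mask flips it to 1.
  001111010100101111010000
^ 000000000000000000000100
--------------------------
  001111010100101111010100

Answer: 001111010100101111010100 (4017108)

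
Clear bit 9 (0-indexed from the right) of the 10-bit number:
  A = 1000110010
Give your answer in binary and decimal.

Mask = ~(1 << 9) = 0111111111
Bit 9 of A is 1, so AND-ing with the mask clears it to 0.
  1000110010
& 0111111111
------------
  0000110010

Answer: 0000110010 (50)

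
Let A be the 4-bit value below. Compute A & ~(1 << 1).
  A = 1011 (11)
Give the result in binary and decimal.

Mask = ~(1 << 1) = 1101
Bit 1 of A is 1, so AND-ing with the mask clears it to 0.
  1011
& 1101
------
  1001

Answer: 1001 (9)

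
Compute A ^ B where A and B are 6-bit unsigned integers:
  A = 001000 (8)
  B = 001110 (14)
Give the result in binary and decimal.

Apply ^ to each column (1 where bits differ):
  001000
^ 001110
--------
  000110

Answer: 000110 (6)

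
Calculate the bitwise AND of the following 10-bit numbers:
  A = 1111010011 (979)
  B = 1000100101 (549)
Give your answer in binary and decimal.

Apply & to each column (1 only where both bits are 1):
  1111010011
& 1000100101
------------
  1000000001

Answer: 1000000001 (513)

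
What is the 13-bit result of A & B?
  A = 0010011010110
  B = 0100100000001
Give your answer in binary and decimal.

Apply & to each column (1 only where both bits are 1):
  0010011010110
& 0100100000001
---------------
  0000000000000

Answer: 0000000000000 (0)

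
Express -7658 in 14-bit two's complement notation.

1. Binary of +7658:  01110111101010
2. Invert bits:     10001000010101
3. Add 1:           10001000010110

Answer: 10001000010110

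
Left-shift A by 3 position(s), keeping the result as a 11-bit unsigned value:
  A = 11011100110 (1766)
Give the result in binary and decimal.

Shift left by 3: drop the top 3 bit(s), append 3 zero(s) on the right.
  11011100110  ->  discard [110], keep [11100110], append 000
= 11100110000

Answer: 11100110000 (1840)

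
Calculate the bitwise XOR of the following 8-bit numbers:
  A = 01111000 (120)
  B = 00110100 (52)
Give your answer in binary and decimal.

Apply ^ to each column (1 where bits differ):
  01111000
^ 00110100
----------
  01001100

Answer: 01001100 (76)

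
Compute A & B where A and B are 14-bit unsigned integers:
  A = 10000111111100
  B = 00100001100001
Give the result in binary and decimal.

Apply & to each column (1 only where both bits are 1):
  10000111111100
& 00100001100001
----------------
  00000001100000

Answer: 00000001100000 (96)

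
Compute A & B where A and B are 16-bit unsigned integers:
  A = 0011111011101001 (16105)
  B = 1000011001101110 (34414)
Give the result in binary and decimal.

Apply & to each column (1 only where both bits are 1):
  0011111011101001
& 1000011001101110
------------------
  0000011001101000

Answer: 0000011001101000 (1640)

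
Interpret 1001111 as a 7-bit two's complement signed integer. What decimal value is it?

MSB is 1, so the value is negative. Find the magnitude:
1. Invert bits:  0110000
2. Add 1:        0110001  = 49
3. Apply sign:   -49

Answer: -49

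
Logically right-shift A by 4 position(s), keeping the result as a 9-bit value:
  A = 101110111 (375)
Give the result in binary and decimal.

Logical shift right by 4: drop the bottom 4 bit(s), prepend 4 zero(s) on the left.
  101110111  ->  keep [10111], discard [0111], prepend 0000
= 000010111

Answer: 000010111 (23)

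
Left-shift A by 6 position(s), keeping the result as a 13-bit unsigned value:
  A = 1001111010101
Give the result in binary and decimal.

Shift left by 6: drop the top 6 bit(s), append 6 zero(s) on the right.
  1001111010101  ->  discard [100111], keep [1010101], append 000000
= 1010101000000

Answer: 1010101000000 (5440)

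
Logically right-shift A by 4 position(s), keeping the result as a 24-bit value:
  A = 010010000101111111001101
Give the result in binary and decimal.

Logical shift right by 4: drop the bottom 4 bit(s), prepend 4 zero(s) on the left.
  010010000101111111001101  ->  keep [01001000010111111100], discard [1101], prepend 0000
= 000001001000010111111100

Answer: 000001001000010111111100 (296444)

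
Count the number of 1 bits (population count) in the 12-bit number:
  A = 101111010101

101111010101
1-bits at positions (from bit 0 = LSB): 0, 2, 4, 6, 7, 8, 9, 11
Count = 8

Answer: 8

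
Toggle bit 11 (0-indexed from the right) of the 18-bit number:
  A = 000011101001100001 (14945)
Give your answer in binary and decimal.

Mask = 1 << 11 = 000000100000000000
Bit 11 of A is 1; XOR with the mask flips it to 0.
  000011101001100001
^ 000000100000000000
--------------------
  000011001001100001

Answer: 000011001001100001 (12897)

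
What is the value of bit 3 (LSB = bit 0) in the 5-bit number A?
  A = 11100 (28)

Bit 3 is the 4th from the right.
  11100
   ^
That bit is 1.

Answer: 1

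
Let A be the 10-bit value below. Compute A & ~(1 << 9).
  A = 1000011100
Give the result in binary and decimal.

Mask = ~(1 << 9) = 0111111111
Bit 9 of A is 1, so AND-ing with the mask clears it to 0.
  1000011100
& 0111111111
------------
  0000011100

Answer: 0000011100 (28)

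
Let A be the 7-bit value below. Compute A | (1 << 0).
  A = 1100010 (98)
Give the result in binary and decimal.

Mask = 1 << 0 = 0000001
Bit 0 of A is 0, so OR-ing with the mask flips it to 1.
  1100010
| 0000001
---------
  1100011

Answer: 1100011 (99)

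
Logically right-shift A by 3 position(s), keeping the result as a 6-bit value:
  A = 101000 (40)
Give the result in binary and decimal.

Logical shift right by 3: drop the bottom 3 bit(s), prepend 3 zero(s) on the left.
  101000  ->  keep [101], discard [000], prepend 000
= 000101

Answer: 000101 (5)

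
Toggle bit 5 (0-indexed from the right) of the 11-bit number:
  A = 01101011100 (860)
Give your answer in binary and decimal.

Mask = 1 << 5 = 00000100000
Bit 5 of A is 0; XOR with the mask flips it to 1.
  01101011100
^ 00000100000
-------------
  01101111100

Answer: 01101111100 (892)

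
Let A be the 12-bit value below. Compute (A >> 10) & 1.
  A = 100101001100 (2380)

Bit 10 is the 11th from the right.
  100101001100
   ^
That bit is 0.

Answer: 0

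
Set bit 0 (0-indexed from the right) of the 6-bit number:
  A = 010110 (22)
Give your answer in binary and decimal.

Mask = 1 << 0 = 000001
Bit 0 of A is 0, so OR-ing with the mask flips it to 1.
  010110
| 000001
--------
  010111

Answer: 010111 (23)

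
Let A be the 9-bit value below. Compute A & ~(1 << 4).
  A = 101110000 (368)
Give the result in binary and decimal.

Mask = ~(1 << 4) = 111101111
Bit 4 of A is 1, so AND-ing with the mask clears it to 0.
  101110000
& 111101111
-----------
  101100000

Answer: 101100000 (352)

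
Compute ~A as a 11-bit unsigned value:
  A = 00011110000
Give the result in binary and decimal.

Flip each bit (0->1, 1->0):
  00011110000
  11100001111

Answer: 11100001111 (1807)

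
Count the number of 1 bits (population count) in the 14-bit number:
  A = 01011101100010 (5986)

01011101100010
1-bits at positions (from bit 0 = LSB): 1, 5, 6, 8, 9, 10, 12
Count = 7

Answer: 7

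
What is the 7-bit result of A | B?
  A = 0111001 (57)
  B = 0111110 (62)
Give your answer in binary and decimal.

Apply | to each column (1 where either bit is 1):
  0111001
| 0111110
---------
  0111111

Answer: 0111111 (63)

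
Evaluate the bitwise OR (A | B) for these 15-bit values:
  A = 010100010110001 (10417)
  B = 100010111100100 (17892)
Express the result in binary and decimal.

Apply | to each column (1 where either bit is 1):
  010100010110001
| 100010111100100
-----------------
  110110111110101

Answer: 110110111110101 (28149)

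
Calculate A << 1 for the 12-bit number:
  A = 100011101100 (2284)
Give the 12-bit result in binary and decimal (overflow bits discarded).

Shift left by 1: drop the top 1 bit(s), append 1 zero(s) on the right.
  100011101100  ->  discard [1], keep [00011101100], append 0
= 000111011000

Answer: 000111011000 (472)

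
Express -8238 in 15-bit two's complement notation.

1. Binary of +8238:  010000000101110
2. Invert bits:     101111111010001
3. Add 1:           101111111010010

Answer: 101111111010010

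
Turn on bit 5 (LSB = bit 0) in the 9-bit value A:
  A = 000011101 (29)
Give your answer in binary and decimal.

Mask = 1 << 5 = 000100000
Bit 5 of A is 0, so OR-ing with the mask flips it to 1.
  000011101
| 000100000
-----------
  000111101

Answer: 000111101 (61)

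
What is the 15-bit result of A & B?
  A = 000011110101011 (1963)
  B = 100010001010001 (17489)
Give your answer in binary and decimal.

Apply & to each column (1 only where both bits are 1):
  000011110101011
& 100010001010001
-----------------
  000010000000001

Answer: 000010000000001 (1025)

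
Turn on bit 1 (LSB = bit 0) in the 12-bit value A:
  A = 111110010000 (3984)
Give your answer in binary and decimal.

Mask = 1 << 1 = 000000000010
Bit 1 of A is 0, so OR-ing with the mask flips it to 1.
  111110010000
| 000000000010
--------------
  111110010010

Answer: 111110010010 (3986)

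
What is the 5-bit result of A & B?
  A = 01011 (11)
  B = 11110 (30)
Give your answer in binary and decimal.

Apply & to each column (1 only where both bits are 1):
  01011
& 11110
-------
  01010

Answer: 01010 (10)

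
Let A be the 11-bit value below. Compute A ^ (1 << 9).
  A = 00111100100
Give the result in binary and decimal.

Mask = 1 << 9 = 01000000000
Bit 9 of A is 0; XOR with the mask flips it to 1.
  00111100100
^ 01000000000
-------------
  01111100100

Answer: 01111100100 (996)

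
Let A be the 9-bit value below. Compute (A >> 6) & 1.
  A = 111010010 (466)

Bit 6 is the 7th from the right.
  111010010
    ^
That bit is 1.

Answer: 1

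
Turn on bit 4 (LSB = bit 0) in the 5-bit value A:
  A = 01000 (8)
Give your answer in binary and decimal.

Mask = 1 << 4 = 10000
Bit 4 of A is 0, so OR-ing with the mask flips it to 1.
  01000
| 10000
-------
  11000

Answer: 11000 (24)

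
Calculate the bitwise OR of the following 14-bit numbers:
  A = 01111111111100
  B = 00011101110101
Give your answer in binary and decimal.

Apply | to each column (1 where either bit is 1):
  01111111111100
| 00011101110101
----------------
  01111111111101

Answer: 01111111111101 (8189)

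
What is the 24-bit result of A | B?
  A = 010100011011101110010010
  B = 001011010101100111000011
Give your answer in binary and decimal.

Apply | to each column (1 where either bit is 1):
  010100011011101110010010
| 001011010101100111000011
--------------------------
  011111011111101111010011

Answer: 011111011111101111010011 (8256467)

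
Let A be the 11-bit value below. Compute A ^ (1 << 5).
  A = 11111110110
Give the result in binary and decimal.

Mask = 1 << 5 = 00000100000
Bit 5 of A is 1; XOR with the mask flips it to 0.
  11111110110
^ 00000100000
-------------
  11111010110

Answer: 11111010110 (2006)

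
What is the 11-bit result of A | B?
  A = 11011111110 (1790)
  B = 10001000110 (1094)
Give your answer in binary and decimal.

Apply | to each column (1 where either bit is 1):
  11011111110
| 10001000110
-------------
  11011111110

Answer: 11011111110 (1790)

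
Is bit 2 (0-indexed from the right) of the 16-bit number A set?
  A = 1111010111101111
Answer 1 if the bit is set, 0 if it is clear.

Bit 2 is the 3rd from the right.
  1111010111101111
               ^
That bit is 1.

Answer: 1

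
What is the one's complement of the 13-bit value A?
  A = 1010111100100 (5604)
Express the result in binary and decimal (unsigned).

Flip each bit (0->1, 1->0):
  1010111100100
  0101000011011

Answer: 0101000011011 (2587)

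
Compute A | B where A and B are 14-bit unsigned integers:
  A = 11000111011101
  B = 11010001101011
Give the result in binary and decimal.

Apply | to each column (1 where either bit is 1):
  11000111011101
| 11010001101011
----------------
  11010111111111

Answer: 11010111111111 (13823)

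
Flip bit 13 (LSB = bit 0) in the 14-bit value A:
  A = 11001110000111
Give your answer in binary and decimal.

Mask = 1 << 13 = 10000000000000
Bit 13 of A is 1; XOR with the mask flips it to 0.
  11001110000111
^ 10000000000000
----------------
  01001110000111

Answer: 01001110000111 (4999)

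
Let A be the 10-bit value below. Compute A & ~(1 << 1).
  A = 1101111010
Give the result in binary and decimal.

Mask = ~(1 << 1) = 1111111101
Bit 1 of A is 1, so AND-ing with the mask clears it to 0.
  1101111010
& 1111111101
------------
  1101111000

Answer: 1101111000 (888)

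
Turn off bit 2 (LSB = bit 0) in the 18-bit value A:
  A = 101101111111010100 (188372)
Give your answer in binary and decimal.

Mask = ~(1 << 2) = 111111111111111011
Bit 2 of A is 1, so AND-ing with the mask clears it to 0.
  101101111111010100
& 111111111111111011
--------------------
  101101111111010000

Answer: 101101111111010000 (188368)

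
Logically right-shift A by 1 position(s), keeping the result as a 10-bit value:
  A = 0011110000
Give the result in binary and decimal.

Logical shift right by 1: drop the bottom 1 bit(s), prepend 1 zero(s) on the left.
  0011110000  ->  keep [001111000], discard [0], prepend 0
= 0001111000

Answer: 0001111000 (120)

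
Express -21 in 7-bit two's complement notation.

1. Binary of +21:  0010101
2. Invert bits:     1101010
3. Add 1:           1101011

Answer: 1101011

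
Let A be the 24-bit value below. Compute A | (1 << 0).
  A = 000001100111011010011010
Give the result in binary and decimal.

Mask = 1 << 0 = 000000000000000000000001
Bit 0 of A is 0, so OR-ing with the mask flips it to 1.
  000001100111011010011010
| 000000000000000000000001
--------------------------
  000001100111011010011011

Answer: 000001100111011010011011 (423579)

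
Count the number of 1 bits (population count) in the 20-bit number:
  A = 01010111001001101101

01010111001001101101
1-bits at positions (from bit 0 = LSB): 0, 2, 3, 5, 6, 9, 12, 13, 14, 16, 18
Count = 11

Answer: 11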